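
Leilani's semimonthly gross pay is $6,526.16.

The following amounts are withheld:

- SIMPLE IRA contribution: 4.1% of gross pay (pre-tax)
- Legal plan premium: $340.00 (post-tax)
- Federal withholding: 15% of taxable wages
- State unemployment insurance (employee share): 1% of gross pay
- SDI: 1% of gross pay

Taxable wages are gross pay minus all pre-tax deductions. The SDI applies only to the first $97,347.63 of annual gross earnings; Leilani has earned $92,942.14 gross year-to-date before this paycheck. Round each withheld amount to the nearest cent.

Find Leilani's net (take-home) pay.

$4,870.49

SIMPLE IRA contribution: $6,526.16 × 0.041 = $267.57
Taxable wages = $6,526.16 − $267.57 = $6,258.59
Federal withholding: $6,258.59 × 0.15 = $938.79
SDI: only $97,347.63 − $92,942.14 = $4,405.49 of this check is subject → $4,405.49 × 0.01 = $44.05
State unemployment insurance (employee share): $6,526.16 × 0.01 = $65.26
Legal plan premium: $340.00
Total deductions = $267.57 + $938.79 + $44.05 + $65.26 + $340.00 = $1,655.67
Net pay = $6,526.16 − $1,655.67 = $4,870.49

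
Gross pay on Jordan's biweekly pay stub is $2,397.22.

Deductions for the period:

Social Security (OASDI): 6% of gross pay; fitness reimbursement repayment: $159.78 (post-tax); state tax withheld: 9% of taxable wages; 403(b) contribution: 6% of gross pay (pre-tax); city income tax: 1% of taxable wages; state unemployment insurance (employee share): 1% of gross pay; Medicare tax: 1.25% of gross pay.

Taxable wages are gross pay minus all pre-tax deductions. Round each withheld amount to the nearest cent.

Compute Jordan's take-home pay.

$1,670.50

403(b) contribution: $2,397.22 × 0.06 = $143.83
Taxable wages = $2,397.22 − $143.83 = $2,253.39
State tax withheld: $2,253.39 × 0.09 = $202.81
City income tax: $2,253.39 × 0.01 = $22.53
Social Security (OASDI): $2,397.22 × 0.06 = $143.83
Medicare tax: $2,397.22 × 0.0125 = $29.97
State unemployment insurance (employee share): $2,397.22 × 0.01 = $23.97
Fitness reimbursement repayment: $159.78
Total deductions = $143.83 + $202.81 + $22.53 + $143.83 + $29.97 + $23.97 + $159.78 = $726.72
Net pay = $2,397.22 − $726.72 = $1,670.50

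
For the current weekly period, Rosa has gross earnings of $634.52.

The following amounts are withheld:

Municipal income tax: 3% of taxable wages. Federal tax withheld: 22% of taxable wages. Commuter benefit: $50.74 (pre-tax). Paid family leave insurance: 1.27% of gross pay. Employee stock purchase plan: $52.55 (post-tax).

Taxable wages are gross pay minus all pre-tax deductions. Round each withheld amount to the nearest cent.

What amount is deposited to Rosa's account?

$377.23

Commuter benefit: $50.74
Taxable wages = $634.52 − $50.74 = $583.78
Federal tax withheld: $583.78 × 0.22 = $128.43
Municipal income tax: $583.78 × 0.03 = $17.51
Paid family leave insurance: $634.52 × 0.0127 = $8.06
Employee stock purchase plan: $52.55
Total deductions = $50.74 + $128.43 + $17.51 + $8.06 + $52.55 = $257.29
Net pay = $634.52 − $257.29 = $377.23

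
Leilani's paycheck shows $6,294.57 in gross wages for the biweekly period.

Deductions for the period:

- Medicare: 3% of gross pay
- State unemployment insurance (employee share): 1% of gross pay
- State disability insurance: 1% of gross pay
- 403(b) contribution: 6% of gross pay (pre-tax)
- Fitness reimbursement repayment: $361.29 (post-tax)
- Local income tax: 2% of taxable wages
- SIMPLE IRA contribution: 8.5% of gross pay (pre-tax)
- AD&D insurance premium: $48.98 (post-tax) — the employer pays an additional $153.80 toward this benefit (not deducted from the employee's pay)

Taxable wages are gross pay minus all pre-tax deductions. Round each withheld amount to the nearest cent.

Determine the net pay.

403(b) contribution: $6,294.57 × 0.06 = $377.67
SIMPLE IRA contribution: $6,294.57 × 0.085 = $535.04
Pre-tax total = $377.67 + $535.04 = $912.71
Taxable wages = $6,294.57 − $912.71 = $5,381.86
Local income tax: $5,381.86 × 0.02 = $107.64
State unemployment insurance (employee share): $6,294.57 × 0.01 = $62.95
State disability insurance: $6,294.57 × 0.01 = $62.95
Medicare: $6,294.57 × 0.03 = $188.84
AD&D insurance premium: $48.98
Fitness reimbursement repayment: $361.29
(Employer's $153.80 toward AD&D insurance premium is not withheld from the employee.)
Total deductions = $377.67 + $535.04 + $107.64 + $62.95 + $62.95 + $188.84 + $48.98 + $361.29 = $1,745.36
Net pay = $6,294.57 − $1,745.36 = $4,549.21

$4,549.21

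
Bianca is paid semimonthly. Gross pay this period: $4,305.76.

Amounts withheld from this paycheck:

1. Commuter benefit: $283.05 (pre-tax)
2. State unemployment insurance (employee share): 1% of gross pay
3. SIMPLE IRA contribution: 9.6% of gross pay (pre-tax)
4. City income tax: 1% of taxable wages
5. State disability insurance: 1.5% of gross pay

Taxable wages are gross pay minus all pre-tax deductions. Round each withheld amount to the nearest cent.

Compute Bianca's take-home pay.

$3,465.62

Commuter benefit: $283.05
SIMPLE IRA contribution: $4,305.76 × 0.096 = $413.35
Pre-tax total = $283.05 + $413.35 = $696.40
Taxable wages = $4,305.76 − $696.40 = $3,609.36
City income tax: $3,609.36 × 0.01 = $36.09
State unemployment insurance (employee share): $4,305.76 × 0.01 = $43.06
State disability insurance: $4,305.76 × 0.015 = $64.59
Total deductions = $283.05 + $413.35 + $36.09 + $43.06 + $64.59 = $840.14
Net pay = $4,305.76 − $840.14 = $3,465.62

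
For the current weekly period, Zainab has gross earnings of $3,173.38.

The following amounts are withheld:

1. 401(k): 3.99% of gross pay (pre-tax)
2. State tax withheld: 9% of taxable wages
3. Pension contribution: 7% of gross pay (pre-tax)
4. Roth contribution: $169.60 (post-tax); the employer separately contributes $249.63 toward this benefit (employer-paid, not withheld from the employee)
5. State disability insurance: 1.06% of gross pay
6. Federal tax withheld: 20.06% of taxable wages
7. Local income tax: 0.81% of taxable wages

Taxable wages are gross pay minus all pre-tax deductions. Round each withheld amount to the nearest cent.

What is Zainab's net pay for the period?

Pension contribution: $3,173.38 × 0.07 = $222.14
401(k): $3,173.38 × 0.0399 = $126.62
Pre-tax total = $222.14 + $126.62 = $348.76
Taxable wages = $3,173.38 − $348.76 = $2,824.62
State tax withheld: $2,824.62 × 0.09 = $254.22
Federal tax withheld: $2,824.62 × 0.2006 = $566.62
Local income tax: $2,824.62 × 0.0081 = $22.88
State disability insurance: $3,173.38 × 0.0106 = $33.64
Roth contribution: $169.60
(Employer's $249.63 toward Roth contribution is not withheld from the employee.)
Total deductions = $222.14 + $126.62 + $254.22 + $566.62 + $22.88 + $33.64 + $169.60 = $1,395.72
Net pay = $3,173.38 − $1,395.72 = $1,777.66

$1,777.66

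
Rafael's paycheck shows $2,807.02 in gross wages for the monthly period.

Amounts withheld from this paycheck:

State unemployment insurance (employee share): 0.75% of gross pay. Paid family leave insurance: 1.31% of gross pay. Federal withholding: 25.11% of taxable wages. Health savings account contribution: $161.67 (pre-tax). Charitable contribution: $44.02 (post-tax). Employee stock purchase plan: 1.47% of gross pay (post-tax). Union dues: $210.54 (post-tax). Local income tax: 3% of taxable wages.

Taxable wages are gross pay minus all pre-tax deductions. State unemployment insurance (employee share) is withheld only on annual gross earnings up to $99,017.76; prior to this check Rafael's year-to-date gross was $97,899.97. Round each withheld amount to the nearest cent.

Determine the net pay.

$1,560.77

Health savings account contribution: $161.67
Taxable wages = $2,807.02 − $161.67 = $2,645.35
Federal withholding: $2,645.35 × 0.2511 = $664.25
Local income tax: $2,645.35 × 0.03 = $79.36
State unemployment insurance (employee share): only $99,017.76 − $97,899.97 = $1,117.79 of this check is subject → $1,117.79 × 0.0075 = $8.38
Paid family leave insurance: $2,807.02 × 0.0131 = $36.77
Charitable contribution: $44.02
Union dues: $210.54
Employee stock purchase plan: $2,807.02 × 0.0147 = $41.26
Total deductions = $161.67 + $664.25 + $79.36 + $8.38 + $36.77 + $44.02 + $210.54 + $41.26 = $1,246.25
Net pay = $2,807.02 − $1,246.25 = $1,560.77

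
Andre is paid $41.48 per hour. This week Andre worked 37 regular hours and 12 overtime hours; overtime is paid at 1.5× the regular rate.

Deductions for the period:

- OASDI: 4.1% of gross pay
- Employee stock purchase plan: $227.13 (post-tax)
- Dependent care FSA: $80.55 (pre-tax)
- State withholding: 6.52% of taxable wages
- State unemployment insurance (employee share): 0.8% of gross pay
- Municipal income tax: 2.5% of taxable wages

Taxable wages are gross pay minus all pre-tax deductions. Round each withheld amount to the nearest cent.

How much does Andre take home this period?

Regular pay: 37 × $41.48 = $1,534.76
Overtime pay: 12 × $41.48 × 1.5 = $746.64
Gross pay = $1,534.76 + $746.64 = $2,281.40
Dependent care FSA: $80.55
Taxable wages = $2,281.40 − $80.55 = $2,200.85
Municipal income tax: $2,200.85 × 0.025 = $55.02
State withholding: $2,200.85 × 0.0652 = $143.50
OASDI: $2,281.40 × 0.041 = $93.54
State unemployment insurance (employee share): $2,281.40 × 0.008 = $18.25
Employee stock purchase plan: $227.13
Total deductions = $80.55 + $55.02 + $143.50 + $93.54 + $18.25 + $227.13 = $617.99
Net pay = $2,281.40 − $617.99 = $1,663.41

$1,663.41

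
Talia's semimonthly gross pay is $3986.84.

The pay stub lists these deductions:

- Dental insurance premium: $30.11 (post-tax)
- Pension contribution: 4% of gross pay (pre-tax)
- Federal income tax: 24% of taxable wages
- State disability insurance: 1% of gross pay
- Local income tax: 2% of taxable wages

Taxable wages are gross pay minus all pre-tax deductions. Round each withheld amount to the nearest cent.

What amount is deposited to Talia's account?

Pension contribution: $3986.84 × 0.04 = $159.47
Taxable wages = $3986.84 − $159.47 = $3827.37
Local income tax: $3827.37 × 0.02 = $76.55
Federal income tax: $3827.37 × 0.24 = $918.57
State disability insurance: $3986.84 × 0.01 = $39.87
Dental insurance premium: $30.11
Total deductions = $159.47 + $76.55 + $918.57 + $39.87 + $30.11 = $1224.57
Net pay = $3986.84 − $1224.57 = $2762.27

$2762.27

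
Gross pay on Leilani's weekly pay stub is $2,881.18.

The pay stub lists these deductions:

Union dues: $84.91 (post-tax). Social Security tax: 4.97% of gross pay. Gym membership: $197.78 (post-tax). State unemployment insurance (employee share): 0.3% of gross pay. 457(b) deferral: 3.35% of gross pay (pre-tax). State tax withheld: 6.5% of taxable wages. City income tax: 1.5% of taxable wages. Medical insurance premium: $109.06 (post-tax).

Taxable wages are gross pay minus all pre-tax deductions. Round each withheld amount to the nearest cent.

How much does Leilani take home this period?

$2,018.31

457(b) deferral: $2,881.18 × 0.0335 = $96.52
Taxable wages = $2,881.18 − $96.52 = $2,784.66
City income tax: $2,784.66 × 0.015 = $41.77
State tax withheld: $2,784.66 × 0.065 = $181.00
Social Security tax: $2,881.18 × 0.0497 = $143.19
State unemployment insurance (employee share): $2,881.18 × 0.003 = $8.64
Union dues: $84.91
Gym membership: $197.78
Medical insurance premium: $109.06
Total deductions = $96.52 + $41.77 + $181.00 + $143.19 + $8.64 + $84.91 + $197.78 + $109.06 = $862.87
Net pay = $2,881.18 − $862.87 = $2,018.31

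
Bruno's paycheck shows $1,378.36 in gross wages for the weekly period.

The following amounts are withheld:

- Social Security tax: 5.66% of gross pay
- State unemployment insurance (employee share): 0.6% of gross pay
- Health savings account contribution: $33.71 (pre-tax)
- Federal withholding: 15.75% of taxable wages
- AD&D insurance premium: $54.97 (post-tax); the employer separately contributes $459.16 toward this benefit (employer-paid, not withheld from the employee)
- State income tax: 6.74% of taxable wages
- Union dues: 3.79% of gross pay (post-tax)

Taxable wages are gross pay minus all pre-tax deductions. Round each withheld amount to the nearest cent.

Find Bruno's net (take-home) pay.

$848.74

Health savings account contribution: $33.71
Taxable wages = $1,378.36 − $33.71 = $1,344.65
Federal withholding: $1,344.65 × 0.1575 = $211.78
State income tax: $1,344.65 × 0.0674 = $90.63
State unemployment insurance (employee share): $1,378.36 × 0.006 = $8.27
Social Security tax: $1,378.36 × 0.0566 = $78.02
AD&D insurance premium: $54.97
Union dues: $1,378.36 × 0.0379 = $52.24
(Employer's $459.16 toward AD&D insurance premium is not withheld from the employee.)
Total deductions = $33.71 + $211.78 + $90.63 + $8.27 + $78.02 + $54.97 + $52.24 = $529.62
Net pay = $1,378.36 − $529.62 = $848.74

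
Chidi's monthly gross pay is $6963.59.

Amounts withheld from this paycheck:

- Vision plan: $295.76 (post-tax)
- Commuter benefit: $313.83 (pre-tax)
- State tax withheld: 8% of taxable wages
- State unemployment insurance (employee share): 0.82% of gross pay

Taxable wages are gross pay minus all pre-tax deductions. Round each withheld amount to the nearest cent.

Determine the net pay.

Commuter benefit: $313.83
Taxable wages = $6963.59 − $313.83 = $6649.76
State tax withheld: $6649.76 × 0.08 = $531.98
State unemployment insurance (employee share): $6963.59 × 0.0082 = $57.10
Vision plan: $295.76
Total deductions = $313.83 + $531.98 + $57.10 + $295.76 = $1198.67
Net pay = $6963.59 − $1198.67 = $5764.92

$5764.92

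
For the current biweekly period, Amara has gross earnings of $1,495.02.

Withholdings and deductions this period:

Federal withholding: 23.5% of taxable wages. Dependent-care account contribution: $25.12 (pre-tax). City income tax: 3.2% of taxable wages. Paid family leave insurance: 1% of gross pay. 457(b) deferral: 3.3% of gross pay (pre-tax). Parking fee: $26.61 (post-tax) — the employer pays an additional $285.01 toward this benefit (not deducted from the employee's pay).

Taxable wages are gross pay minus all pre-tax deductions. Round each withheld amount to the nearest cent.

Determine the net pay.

$999.71

Dependent-care account contribution: $25.12
457(b) deferral: $1,495.02 × 0.033 = $49.34
Pre-tax total = $25.12 + $49.34 = $74.46
Taxable wages = $1,495.02 − $74.46 = $1,420.56
City income tax: $1,420.56 × 0.032 = $45.46
Federal withholding: $1,420.56 × 0.235 = $333.83
Paid family leave insurance: $1,495.02 × 0.01 = $14.95
Parking fee: $26.61
(Employer's $285.01 toward parking fee is not withheld from the employee.)
Total deductions = $25.12 + $49.34 + $45.46 + $333.83 + $14.95 + $26.61 = $495.31
Net pay = $1,495.02 − $495.31 = $999.71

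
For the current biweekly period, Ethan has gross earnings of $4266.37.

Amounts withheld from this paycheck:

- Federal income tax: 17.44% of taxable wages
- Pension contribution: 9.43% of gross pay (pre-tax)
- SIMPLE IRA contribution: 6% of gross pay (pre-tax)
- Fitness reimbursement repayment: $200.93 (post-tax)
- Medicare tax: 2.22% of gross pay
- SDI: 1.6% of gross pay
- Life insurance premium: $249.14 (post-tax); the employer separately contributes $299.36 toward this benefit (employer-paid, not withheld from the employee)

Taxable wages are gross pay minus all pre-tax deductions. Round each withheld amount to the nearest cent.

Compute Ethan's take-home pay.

$2365.78

Pension contribution: $4266.37 × 0.0943 = $402.32
SIMPLE IRA contribution: $4266.37 × 0.06 = $255.98
Pre-tax total = $402.32 + $255.98 = $658.30
Taxable wages = $4266.37 − $658.30 = $3608.07
Federal income tax: $3608.07 × 0.1744 = $629.25
Medicare tax: $4266.37 × 0.0222 = $94.71
SDI: $4266.37 × 0.016 = $68.26
Fitness reimbursement repayment: $200.93
Life insurance premium: $249.14
(Employer's $299.36 toward life insurance premium is not withheld from the employee.)
Total deductions = $402.32 + $255.98 + $629.25 + $94.71 + $68.26 + $200.93 + $249.14 = $1900.59
Net pay = $4266.37 − $1900.59 = $2365.78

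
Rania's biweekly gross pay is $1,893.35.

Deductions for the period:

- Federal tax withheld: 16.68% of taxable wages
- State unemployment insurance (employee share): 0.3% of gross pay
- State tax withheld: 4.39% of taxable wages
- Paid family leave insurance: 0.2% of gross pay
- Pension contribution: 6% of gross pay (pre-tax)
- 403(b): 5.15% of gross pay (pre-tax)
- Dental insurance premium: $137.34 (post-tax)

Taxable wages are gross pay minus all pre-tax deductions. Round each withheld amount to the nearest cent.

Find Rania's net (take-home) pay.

Pension contribution: $1,893.35 × 0.06 = $113.60
403(b): $1,893.35 × 0.0515 = $97.51
Pre-tax total = $113.60 + $97.51 = $211.11
Taxable wages = $1,893.35 − $211.11 = $1,682.24
Federal tax withheld: $1,682.24 × 0.1668 = $280.60
State tax withheld: $1,682.24 × 0.0439 = $73.85
Paid family leave insurance: $1,893.35 × 0.002 = $3.79
State unemployment insurance (employee share): $1,893.35 × 0.003 = $5.68
Dental insurance premium: $137.34
Total deductions = $113.60 + $97.51 + $280.60 + $73.85 + $3.79 + $5.68 + $137.34 = $712.37
Net pay = $1,893.35 − $712.37 = $1,180.98

$1,180.98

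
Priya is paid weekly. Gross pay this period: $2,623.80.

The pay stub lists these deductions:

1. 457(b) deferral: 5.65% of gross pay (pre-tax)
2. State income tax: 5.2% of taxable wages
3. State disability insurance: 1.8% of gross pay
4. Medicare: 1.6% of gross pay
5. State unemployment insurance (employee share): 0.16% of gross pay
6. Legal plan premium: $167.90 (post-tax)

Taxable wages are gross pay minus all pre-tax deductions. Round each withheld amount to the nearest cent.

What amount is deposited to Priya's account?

457(b) deferral: $2,623.80 × 0.0565 = $148.24
Taxable wages = $2,623.80 − $148.24 = $2,475.56
State income tax: $2,475.56 × 0.052 = $128.73
State disability insurance: $2,623.80 × 0.018 = $47.23
Medicare: $2,623.80 × 0.016 = $41.98
State unemployment insurance (employee share): $2,623.80 × 0.0016 = $4.20
Legal plan premium: $167.90
Total deductions = $148.24 + $128.73 + $47.23 + $41.98 + $4.20 + $167.90 = $538.28
Net pay = $2,623.80 − $538.28 = $2,085.52

$2,085.52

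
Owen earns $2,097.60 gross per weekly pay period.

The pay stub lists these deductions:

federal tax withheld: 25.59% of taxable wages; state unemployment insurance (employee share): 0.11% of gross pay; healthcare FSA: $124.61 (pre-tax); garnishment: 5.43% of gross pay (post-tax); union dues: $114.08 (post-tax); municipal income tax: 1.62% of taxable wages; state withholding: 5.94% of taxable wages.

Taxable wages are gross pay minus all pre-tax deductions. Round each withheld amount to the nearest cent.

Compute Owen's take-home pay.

$1,088.65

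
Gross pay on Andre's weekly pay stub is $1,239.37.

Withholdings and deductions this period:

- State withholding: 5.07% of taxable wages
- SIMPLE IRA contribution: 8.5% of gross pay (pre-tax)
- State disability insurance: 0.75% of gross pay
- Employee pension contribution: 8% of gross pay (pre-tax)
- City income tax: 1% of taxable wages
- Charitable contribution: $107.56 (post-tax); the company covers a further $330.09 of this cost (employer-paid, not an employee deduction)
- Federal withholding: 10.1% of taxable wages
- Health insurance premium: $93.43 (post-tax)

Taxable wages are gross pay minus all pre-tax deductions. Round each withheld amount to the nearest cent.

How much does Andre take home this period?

SIMPLE IRA contribution: $1,239.37 × 0.085 = $105.35
Employee pension contribution: $1,239.37 × 0.08 = $99.15
Pre-tax total = $105.35 + $99.15 = $204.50
Taxable wages = $1,239.37 − $204.50 = $1,034.87
Federal withholding: $1,034.87 × 0.101 = $104.52
State withholding: $1,034.87 × 0.0507 = $52.47
City income tax: $1,034.87 × 0.01 = $10.35
State disability insurance: $1,239.37 × 0.0075 = $9.30
Health insurance premium: $93.43
Charitable contribution: $107.56
(Employer's $330.09 toward charitable contribution is not withheld from the employee.)
Total deductions = $105.35 + $99.15 + $104.52 + $52.47 + $10.35 + $9.30 + $93.43 + $107.56 = $582.13
Net pay = $1,239.37 − $582.13 = $657.24

$657.24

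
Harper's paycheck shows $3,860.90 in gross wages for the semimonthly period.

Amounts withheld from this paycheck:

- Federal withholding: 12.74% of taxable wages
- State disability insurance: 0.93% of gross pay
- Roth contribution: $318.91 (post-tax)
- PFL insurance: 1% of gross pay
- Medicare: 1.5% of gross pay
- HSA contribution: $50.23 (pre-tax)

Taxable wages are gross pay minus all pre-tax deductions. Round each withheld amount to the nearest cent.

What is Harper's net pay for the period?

$2,873.85

HSA contribution: $50.23
Taxable wages = $3,860.90 − $50.23 = $3,810.67
Federal withholding: $3,810.67 × 0.1274 = $485.48
Medicare: $3,860.90 × 0.015 = $57.91
PFL insurance: $3,860.90 × 0.01 = $38.61
State disability insurance: $3,860.90 × 0.0093 = $35.91
Roth contribution: $318.91
Total deductions = $50.23 + $485.48 + $57.91 + $38.61 + $35.91 + $318.91 = $987.05
Net pay = $3,860.90 − $987.05 = $2,873.85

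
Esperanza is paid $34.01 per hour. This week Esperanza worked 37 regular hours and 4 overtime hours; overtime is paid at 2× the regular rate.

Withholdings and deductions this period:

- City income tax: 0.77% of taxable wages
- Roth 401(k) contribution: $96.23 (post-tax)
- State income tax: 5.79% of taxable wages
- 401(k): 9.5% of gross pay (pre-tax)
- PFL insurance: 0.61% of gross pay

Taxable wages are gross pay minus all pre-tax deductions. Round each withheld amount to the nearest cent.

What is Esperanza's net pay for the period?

$1,188.64

Regular pay: 37 × $34.01 = $1,258.37
Overtime pay: 4 × $34.01 × 2 = $272.08
Gross pay = $1,258.37 + $272.08 = $1,530.45
401(k): $1,530.45 × 0.095 = $145.39
Taxable wages = $1,530.45 − $145.39 = $1,385.06
State income tax: $1,385.06 × 0.0579 = $80.19
City income tax: $1,385.06 × 0.0077 = $10.66
PFL insurance: $1,530.45 × 0.0061 = $9.34
Roth 401(k) contribution: $96.23
Total deductions = $145.39 + $80.19 + $10.66 + $9.34 + $96.23 = $341.81
Net pay = $1,530.45 − $341.81 = $1,188.64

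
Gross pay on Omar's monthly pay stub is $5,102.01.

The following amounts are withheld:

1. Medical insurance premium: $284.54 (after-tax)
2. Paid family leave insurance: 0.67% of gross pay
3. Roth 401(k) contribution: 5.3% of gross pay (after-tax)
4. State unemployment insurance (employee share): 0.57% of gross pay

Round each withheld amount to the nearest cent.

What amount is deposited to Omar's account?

$4,483.80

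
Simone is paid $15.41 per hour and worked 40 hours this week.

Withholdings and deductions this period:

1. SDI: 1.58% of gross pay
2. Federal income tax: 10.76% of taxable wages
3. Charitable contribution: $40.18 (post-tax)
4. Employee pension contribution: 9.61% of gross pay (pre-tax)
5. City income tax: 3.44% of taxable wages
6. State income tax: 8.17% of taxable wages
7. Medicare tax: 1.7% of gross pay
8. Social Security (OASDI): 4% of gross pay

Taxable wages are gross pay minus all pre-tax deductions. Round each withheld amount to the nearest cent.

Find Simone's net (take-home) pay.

$347.46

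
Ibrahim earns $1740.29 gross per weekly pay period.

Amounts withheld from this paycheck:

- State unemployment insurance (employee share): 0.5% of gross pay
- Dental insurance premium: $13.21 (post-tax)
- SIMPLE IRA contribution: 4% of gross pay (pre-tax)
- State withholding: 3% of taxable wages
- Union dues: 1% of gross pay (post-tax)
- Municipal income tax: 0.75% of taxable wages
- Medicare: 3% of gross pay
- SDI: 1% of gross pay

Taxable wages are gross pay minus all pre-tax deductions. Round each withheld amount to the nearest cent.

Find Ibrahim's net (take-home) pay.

$1499.11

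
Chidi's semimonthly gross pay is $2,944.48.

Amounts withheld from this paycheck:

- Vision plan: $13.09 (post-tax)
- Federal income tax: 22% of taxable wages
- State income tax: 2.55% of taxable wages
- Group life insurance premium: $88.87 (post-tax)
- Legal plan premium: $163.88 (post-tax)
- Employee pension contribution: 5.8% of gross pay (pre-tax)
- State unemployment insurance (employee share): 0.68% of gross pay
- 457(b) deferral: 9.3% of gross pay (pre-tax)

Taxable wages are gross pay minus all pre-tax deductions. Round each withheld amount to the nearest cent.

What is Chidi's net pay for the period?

Employee pension contribution: $2,944.48 × 0.058 = $170.78
457(b) deferral: $2,944.48 × 0.093 = $273.84
Pre-tax total = $170.78 + $273.84 = $444.62
Taxable wages = $2,944.48 − $444.62 = $2,499.86
Federal income tax: $2,499.86 × 0.22 = $549.97
State income tax: $2,499.86 × 0.0255 = $63.75
State unemployment insurance (employee share): $2,944.48 × 0.0068 = $20.02
Legal plan premium: $163.88
Vision plan: $13.09
Group life insurance premium: $88.87
Total deductions = $170.78 + $273.84 + $549.97 + $63.75 + $20.02 + $163.88 + $13.09 + $88.87 = $1,344.20
Net pay = $2,944.48 − $1,344.20 = $1,600.28

$1,600.28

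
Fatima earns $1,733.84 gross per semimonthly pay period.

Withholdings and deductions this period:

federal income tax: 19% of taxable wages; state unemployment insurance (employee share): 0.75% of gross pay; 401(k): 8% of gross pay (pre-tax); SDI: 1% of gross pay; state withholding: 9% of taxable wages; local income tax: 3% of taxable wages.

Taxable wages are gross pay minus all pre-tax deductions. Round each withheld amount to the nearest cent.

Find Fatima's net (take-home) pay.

401(k): $1,733.84 × 0.08 = $138.71
Taxable wages = $1,733.84 − $138.71 = $1,595.13
Federal income tax: $1,595.13 × 0.19 = $303.07
Local income tax: $1,595.13 × 0.03 = $47.85
State withholding: $1,595.13 × 0.09 = $143.56
State unemployment insurance (employee share): $1,733.84 × 0.0075 = $13.00
SDI: $1,733.84 × 0.01 = $17.34
Total deductions = $138.71 + $303.07 + $47.85 + $143.56 + $13.00 + $17.34 = $663.53
Net pay = $1,733.84 − $663.53 = $1,070.31

$1,070.31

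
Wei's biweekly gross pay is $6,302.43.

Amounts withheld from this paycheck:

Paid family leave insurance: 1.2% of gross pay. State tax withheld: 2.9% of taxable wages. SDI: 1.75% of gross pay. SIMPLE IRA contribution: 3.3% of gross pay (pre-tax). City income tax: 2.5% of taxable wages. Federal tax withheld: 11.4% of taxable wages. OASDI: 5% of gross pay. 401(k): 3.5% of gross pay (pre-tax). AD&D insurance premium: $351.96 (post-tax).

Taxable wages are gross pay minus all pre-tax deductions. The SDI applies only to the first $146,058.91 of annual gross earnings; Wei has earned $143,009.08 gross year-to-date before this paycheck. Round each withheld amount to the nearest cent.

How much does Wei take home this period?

$4,090.97

401(k): $6,302.43 × 0.035 = $220.59
SIMPLE IRA contribution: $6,302.43 × 0.033 = $207.98
Pre-tax total = $220.59 + $207.98 = $428.57
Taxable wages = $6,302.43 − $428.57 = $5,873.86
City income tax: $5,873.86 × 0.025 = $146.85
Federal tax withheld: $5,873.86 × 0.114 = $669.62
State tax withheld: $5,873.86 × 0.029 = $170.34
Paid family leave insurance: $6,302.43 × 0.012 = $75.63
OASDI: $6,302.43 × 0.05 = $315.12
SDI: only $146,058.91 − $143,009.08 = $3,049.83 of this check is subject → $3,049.83 × 0.0175 = $53.37
AD&D insurance premium: $351.96
Total deductions = $220.59 + $207.98 + $146.85 + $669.62 + $170.34 + $75.63 + $315.12 + $53.37 + $351.96 = $2,211.46
Net pay = $6,302.43 − $2,211.46 = $4,090.97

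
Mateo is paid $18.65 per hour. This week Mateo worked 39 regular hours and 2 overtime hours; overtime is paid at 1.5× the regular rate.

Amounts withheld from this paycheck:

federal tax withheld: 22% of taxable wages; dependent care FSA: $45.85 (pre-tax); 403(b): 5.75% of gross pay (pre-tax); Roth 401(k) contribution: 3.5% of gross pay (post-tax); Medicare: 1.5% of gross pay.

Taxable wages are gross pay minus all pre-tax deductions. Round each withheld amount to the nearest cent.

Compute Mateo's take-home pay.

$500.91

Regular pay: 39 × $18.65 = $727.35
Overtime pay: 2 × $18.65 × 1.5 = $55.95
Gross pay = $727.35 + $55.95 = $783.30
Dependent care FSA: $45.85
403(b): $783.30 × 0.0575 = $45.04
Pre-tax total = $45.85 + $45.04 = $90.89
Taxable wages = $783.30 − $90.89 = $692.41
Federal tax withheld: $692.41 × 0.22 = $152.33
Medicare: $783.30 × 0.015 = $11.75
Roth 401(k) contribution: $783.30 × 0.035 = $27.42
Total deductions = $45.85 + $45.04 + $152.33 + $11.75 + $27.42 = $282.39
Net pay = $783.30 − $282.39 = $500.91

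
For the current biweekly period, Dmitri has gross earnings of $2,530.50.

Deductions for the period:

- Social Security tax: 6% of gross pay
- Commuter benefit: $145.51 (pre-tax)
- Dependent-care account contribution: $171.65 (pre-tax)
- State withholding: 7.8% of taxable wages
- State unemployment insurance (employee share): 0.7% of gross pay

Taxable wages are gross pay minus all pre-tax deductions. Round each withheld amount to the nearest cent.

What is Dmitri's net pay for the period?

Dependent-care account contribution: $171.65
Commuter benefit: $145.51
Pre-tax total = $171.65 + $145.51 = $317.16
Taxable wages = $2,530.50 − $317.16 = $2,213.34
State withholding: $2,213.34 × 0.078 = $172.64
Social Security tax: $2,530.50 × 0.06 = $151.83
State unemployment insurance (employee share): $2,530.50 × 0.007 = $17.71
Total deductions = $171.65 + $145.51 + $172.64 + $151.83 + $17.71 = $659.34
Net pay = $2,530.50 − $659.34 = $1,871.16

$1,871.16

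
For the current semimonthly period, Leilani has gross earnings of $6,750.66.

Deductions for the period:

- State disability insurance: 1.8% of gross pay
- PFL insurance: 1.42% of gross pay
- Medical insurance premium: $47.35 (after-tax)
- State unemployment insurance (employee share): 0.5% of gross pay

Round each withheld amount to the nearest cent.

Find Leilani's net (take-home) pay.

$6,452.19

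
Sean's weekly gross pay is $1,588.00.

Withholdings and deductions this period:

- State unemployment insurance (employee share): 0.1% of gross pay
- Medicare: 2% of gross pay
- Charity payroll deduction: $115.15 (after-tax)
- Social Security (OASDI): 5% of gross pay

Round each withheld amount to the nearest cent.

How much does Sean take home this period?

Social Security (OASDI): $1,588.00 × 0.05 = $79.40
State unemployment insurance (employee share): $1,588.00 × 0.001 = $1.59
Medicare: $1,588.00 × 0.02 = $31.76
Charity payroll deduction: $115.15
Total deductions = $79.40 + $1.59 + $31.76 + $115.15 = $227.90
Net pay = $1,588.00 − $227.90 = $1,360.10

$1,360.10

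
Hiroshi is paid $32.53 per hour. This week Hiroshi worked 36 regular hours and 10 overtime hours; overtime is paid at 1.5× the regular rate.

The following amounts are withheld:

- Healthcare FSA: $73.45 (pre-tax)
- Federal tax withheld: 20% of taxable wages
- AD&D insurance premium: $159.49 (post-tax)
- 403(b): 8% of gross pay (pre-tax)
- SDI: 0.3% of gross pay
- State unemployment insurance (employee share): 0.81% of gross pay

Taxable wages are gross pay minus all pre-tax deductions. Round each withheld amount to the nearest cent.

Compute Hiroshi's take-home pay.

Regular pay: 36 × $32.53 = $1171.08
Overtime pay: 10 × $32.53 × 1.5 = $487.95
Gross pay = $1171.08 + $487.95 = $1659.03
403(b): $1659.03 × 0.08 = $132.72
Healthcare FSA: $73.45
Pre-tax total = $132.72 + $73.45 = $206.17
Taxable wages = $1659.03 − $206.17 = $1452.86
Federal tax withheld: $1452.86 × 0.2 = $290.57
State unemployment insurance (employee share): $1659.03 × 0.0081 = $13.44
SDI: $1659.03 × 0.003 = $4.98
AD&D insurance premium: $159.49
Total deductions = $132.72 + $73.45 + $290.57 + $13.44 + $4.98 + $159.49 = $674.65
Net pay = $1659.03 − $674.65 = $984.38

$984.38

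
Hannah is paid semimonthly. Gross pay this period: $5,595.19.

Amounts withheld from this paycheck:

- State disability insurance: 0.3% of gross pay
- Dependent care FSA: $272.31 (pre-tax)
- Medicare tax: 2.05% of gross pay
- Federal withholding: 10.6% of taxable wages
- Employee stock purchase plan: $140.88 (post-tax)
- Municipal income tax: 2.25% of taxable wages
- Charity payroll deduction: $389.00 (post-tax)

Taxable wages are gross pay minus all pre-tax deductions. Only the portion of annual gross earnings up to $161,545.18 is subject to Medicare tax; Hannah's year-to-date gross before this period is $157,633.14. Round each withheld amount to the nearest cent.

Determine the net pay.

Dependent care FSA: $272.31
Taxable wages = $5,595.19 − $272.31 = $5,322.88
Municipal income tax: $5,322.88 × 0.0225 = $119.76
Federal withholding: $5,322.88 × 0.106 = $564.23
State disability insurance: $5,595.19 × 0.003 = $16.79
Medicare tax: only $161,545.18 − $157,633.14 = $3,912.04 of this check is subject → $3,912.04 × 0.0205 = $80.20
Charity payroll deduction: $389.00
Employee stock purchase plan: $140.88
Total deductions = $272.31 + $119.76 + $564.23 + $16.79 + $80.20 + $389.00 + $140.88 = $1,583.17
Net pay = $5,595.19 − $1,583.17 = $4,012.02

$4,012.02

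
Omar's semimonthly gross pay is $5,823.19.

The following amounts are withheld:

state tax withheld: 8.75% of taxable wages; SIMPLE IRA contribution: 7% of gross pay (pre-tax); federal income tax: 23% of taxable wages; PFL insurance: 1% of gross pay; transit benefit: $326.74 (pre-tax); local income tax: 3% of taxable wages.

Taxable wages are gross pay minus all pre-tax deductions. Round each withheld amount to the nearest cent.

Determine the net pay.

$3,262.24

SIMPLE IRA contribution: $5,823.19 × 0.07 = $407.62
Transit benefit: $326.74
Pre-tax total = $407.62 + $326.74 = $734.36
Taxable wages = $5,823.19 − $734.36 = $5,088.83
State tax withheld: $5,088.83 × 0.0875 = $445.27
Federal income tax: $5,088.83 × 0.23 = $1,170.43
Local income tax: $5,088.83 × 0.03 = $152.66
PFL insurance: $5,823.19 × 0.01 = $58.23
Total deductions = $407.62 + $326.74 + $445.27 + $1,170.43 + $152.66 + $58.23 = $2,560.95
Net pay = $5,823.19 − $2,560.95 = $3,262.24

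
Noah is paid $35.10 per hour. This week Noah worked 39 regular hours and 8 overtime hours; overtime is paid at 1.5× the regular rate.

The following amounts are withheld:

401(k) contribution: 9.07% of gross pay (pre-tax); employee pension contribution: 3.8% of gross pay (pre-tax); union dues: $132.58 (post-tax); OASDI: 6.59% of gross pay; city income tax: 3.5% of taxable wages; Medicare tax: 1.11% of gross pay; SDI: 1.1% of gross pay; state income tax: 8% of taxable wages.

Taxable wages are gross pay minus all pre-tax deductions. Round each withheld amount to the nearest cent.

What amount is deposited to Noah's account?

$1,090.24

Regular pay: 39 × $35.10 = $1,368.90
Overtime pay: 8 × $35.10 × 1.5 = $421.20
Gross pay = $1,368.90 + $421.20 = $1,790.10
Employee pension contribution: $1,790.10 × 0.038 = $68.02
401(k) contribution: $1,790.10 × 0.0907 = $162.36
Pre-tax total = $68.02 + $162.36 = $230.38
Taxable wages = $1,790.10 − $230.38 = $1,559.72
City income tax: $1,559.72 × 0.035 = $54.59
State income tax: $1,559.72 × 0.08 = $124.78
OASDI: $1,790.10 × 0.0659 = $117.97
SDI: $1,790.10 × 0.011 = $19.69
Medicare tax: $1,790.10 × 0.0111 = $19.87
Union dues: $132.58
Total deductions = $68.02 + $162.36 + $54.59 + $124.78 + $117.97 + $19.69 + $19.87 + $132.58 = $699.86
Net pay = $1,790.10 − $699.86 = $1,090.24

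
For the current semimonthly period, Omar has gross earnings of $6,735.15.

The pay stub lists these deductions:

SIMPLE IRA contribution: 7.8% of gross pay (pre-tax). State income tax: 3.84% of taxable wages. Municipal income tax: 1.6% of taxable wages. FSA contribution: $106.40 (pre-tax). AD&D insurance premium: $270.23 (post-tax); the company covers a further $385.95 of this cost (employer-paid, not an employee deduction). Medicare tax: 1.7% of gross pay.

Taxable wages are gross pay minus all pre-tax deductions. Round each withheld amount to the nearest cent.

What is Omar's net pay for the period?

$5,386.66

SIMPLE IRA contribution: $6,735.15 × 0.078 = $525.34
FSA contribution: $106.40
Pre-tax total = $525.34 + $106.40 = $631.74
Taxable wages = $6,735.15 − $631.74 = $6,103.41
Municipal income tax: $6,103.41 × 0.016 = $97.65
State income tax: $6,103.41 × 0.0384 = $234.37
Medicare tax: $6,735.15 × 0.017 = $114.50
AD&D insurance premium: $270.23
(Employer's $385.95 toward AD&D insurance premium is not withheld from the employee.)
Total deductions = $525.34 + $106.40 + $97.65 + $234.37 + $114.50 + $270.23 = $1,348.49
Net pay = $6,735.15 − $1,348.49 = $5,386.66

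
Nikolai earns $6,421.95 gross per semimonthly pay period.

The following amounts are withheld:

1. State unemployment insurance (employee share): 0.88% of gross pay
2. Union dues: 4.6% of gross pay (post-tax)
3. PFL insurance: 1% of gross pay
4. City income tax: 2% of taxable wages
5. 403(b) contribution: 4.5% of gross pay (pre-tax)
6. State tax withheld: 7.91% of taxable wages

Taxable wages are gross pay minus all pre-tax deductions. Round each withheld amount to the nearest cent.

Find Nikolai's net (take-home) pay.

$5,109.04

403(b) contribution: $6,421.95 × 0.045 = $288.99
Taxable wages = $6,421.95 − $288.99 = $6,132.96
City income tax: $6,132.96 × 0.02 = $122.66
State tax withheld: $6,132.96 × 0.0791 = $485.12
PFL insurance: $6,421.95 × 0.01 = $64.22
State unemployment insurance (employee share): $6,421.95 × 0.0088 = $56.51
Union dues: $6,421.95 × 0.046 = $295.41
Total deductions = $288.99 + $122.66 + $485.12 + $64.22 + $56.51 + $295.41 = $1,312.91
Net pay = $6,421.95 − $1,312.91 = $5,109.04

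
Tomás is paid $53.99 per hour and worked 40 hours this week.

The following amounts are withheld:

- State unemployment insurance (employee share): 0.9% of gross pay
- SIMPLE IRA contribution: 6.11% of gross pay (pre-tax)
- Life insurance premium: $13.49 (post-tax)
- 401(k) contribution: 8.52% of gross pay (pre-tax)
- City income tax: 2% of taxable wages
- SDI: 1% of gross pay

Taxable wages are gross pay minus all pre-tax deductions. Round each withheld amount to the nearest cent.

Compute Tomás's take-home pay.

Gross pay: 40 × $53.99 = $2159.60
SIMPLE IRA contribution: $2159.60 × 0.0611 = $131.95
401(k) contribution: $2159.60 × 0.0852 = $184.00
Pre-tax total = $131.95 + $184.00 = $315.95
Taxable wages = $2159.60 − $315.95 = $1843.65
City income tax: $1843.65 × 0.02 = $36.87
SDI: $2159.60 × 0.01 = $21.60
State unemployment insurance (employee share): $2159.60 × 0.009 = $19.44
Life insurance premium: $13.49
Total deductions = $131.95 + $184.00 + $36.87 + $21.60 + $19.44 + $13.49 = $407.35
Net pay = $2159.60 − $407.35 = $1752.25

$1752.25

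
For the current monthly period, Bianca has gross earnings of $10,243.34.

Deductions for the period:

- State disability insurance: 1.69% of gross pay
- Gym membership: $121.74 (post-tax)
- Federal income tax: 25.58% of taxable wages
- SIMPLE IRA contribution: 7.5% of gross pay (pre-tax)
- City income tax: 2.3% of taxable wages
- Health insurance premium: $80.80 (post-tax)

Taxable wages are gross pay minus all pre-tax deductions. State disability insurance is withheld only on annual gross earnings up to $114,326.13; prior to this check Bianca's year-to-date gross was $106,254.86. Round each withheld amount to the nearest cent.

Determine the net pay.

SIMPLE IRA contribution: $10,243.34 × 0.075 = $768.25
Taxable wages = $10,243.34 − $768.25 = $9,475.09
Federal income tax: $9,475.09 × 0.2558 = $2,423.73
City income tax: $9,475.09 × 0.023 = $217.93
State disability insurance: only $114,326.13 − $106,254.86 = $8,071.27 of this check is subject → $8,071.27 × 0.0169 = $136.40
Gym membership: $121.74
Health insurance premium: $80.80
Total deductions = $768.25 + $2,423.73 + $217.93 + $136.40 + $121.74 + $80.80 = $3,748.85
Net pay = $10,243.34 − $3,748.85 = $6,494.49

$6,494.49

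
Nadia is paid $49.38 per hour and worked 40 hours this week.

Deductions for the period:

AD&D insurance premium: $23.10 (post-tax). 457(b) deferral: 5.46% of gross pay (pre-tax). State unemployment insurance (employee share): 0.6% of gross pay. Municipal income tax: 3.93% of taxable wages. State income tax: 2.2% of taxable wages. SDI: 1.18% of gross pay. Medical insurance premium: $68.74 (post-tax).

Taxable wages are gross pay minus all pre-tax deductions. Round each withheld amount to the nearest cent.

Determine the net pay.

$1,625.88

Gross pay: 40 × $49.38 = $1,975.20
457(b) deferral: $1,975.20 × 0.0546 = $107.85
Taxable wages = $1,975.20 − $107.85 = $1,867.35
Municipal income tax: $1,867.35 × 0.0393 = $73.39
State income tax: $1,867.35 × 0.022 = $41.08
SDI: $1,975.20 × 0.0118 = $23.31
State unemployment insurance (employee share): $1,975.20 × 0.006 = $11.85
Medical insurance premium: $68.74
AD&D insurance premium: $23.10
Total deductions = $107.85 + $73.39 + $41.08 + $23.31 + $11.85 + $68.74 + $23.10 = $349.32
Net pay = $1,975.20 − $349.32 = $1,625.88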